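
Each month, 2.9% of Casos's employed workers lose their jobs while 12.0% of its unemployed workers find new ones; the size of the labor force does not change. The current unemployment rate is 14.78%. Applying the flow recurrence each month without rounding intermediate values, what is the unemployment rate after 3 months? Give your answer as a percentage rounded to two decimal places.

With a fixed labor force, u_{t+1} = u_t + s·(1−u_t) − f·u_t = u_t·(1−s−f) + s.
Here 1−s−f = 0.851 and s = 0.029.
u_1 = 0.147800 × 0.851 + 0.029 = 0.154778.
u_2 = 0.154778 × 0.851 + 0.029 = 0.160716.
u_3 = 0.160716 × 0.851 + 0.029 = 0.165769.

Unemployment rate after three months ≈ 16.58%.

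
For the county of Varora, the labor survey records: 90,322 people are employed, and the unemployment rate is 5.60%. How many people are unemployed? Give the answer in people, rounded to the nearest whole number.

About 5,358 are unemployed.

Let U be the number unemployed. The labor force is E + U, and U/(E+U) = 0.0560.
So U = 0.0560 × 90,322 / (1 − 0.0560) = 5058.03 / 0.9440 ≈ 5,358.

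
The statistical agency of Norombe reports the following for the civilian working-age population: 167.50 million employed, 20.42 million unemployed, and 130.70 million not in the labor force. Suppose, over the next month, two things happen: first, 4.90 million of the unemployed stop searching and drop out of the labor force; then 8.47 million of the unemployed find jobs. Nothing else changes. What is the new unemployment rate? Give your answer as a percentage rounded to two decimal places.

New unemployment rate ≈ 3.85%.

Initially, labor force = 167.50 + 20.42 = 187.92 million, so u = 20.42/187.92 = 10.87%.
After the first change, unemployed and labor force both fall by 4.90 → E = 167.50, U = 15.52, labor force = 183.02 million.
After the second change, unemployed falls and employed rises by 8.47; labor force unchanged → E = 175.97, U = 7.05, labor force = 183.02 million.
New unemployment rate = 7.05 / 183.02 = 3.85%.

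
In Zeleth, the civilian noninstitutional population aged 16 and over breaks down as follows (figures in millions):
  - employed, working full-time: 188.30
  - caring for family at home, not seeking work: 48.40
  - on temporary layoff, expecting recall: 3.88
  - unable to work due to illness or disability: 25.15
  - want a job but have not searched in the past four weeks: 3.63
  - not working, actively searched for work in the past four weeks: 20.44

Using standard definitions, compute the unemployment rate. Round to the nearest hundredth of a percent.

Unemployment rate ≈ 11.44%.

Employed = 188.30 million.
Unemployed = 3.88 + 20.44 = 24.32 million (jobless and actively searching, or on temporary layoff).
Labor force = 188.30 + 24.32 = 212.62 million.
Unemployment rate = 24.32 / 212.62 = 11.44%.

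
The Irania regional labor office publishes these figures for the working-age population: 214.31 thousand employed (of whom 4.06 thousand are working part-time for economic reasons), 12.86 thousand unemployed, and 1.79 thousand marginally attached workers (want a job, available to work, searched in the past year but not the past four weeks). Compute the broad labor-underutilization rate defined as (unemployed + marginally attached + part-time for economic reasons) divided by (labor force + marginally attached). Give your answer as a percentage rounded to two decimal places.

Labor force = 214.31 + 12.86 = 227.17 thousand.
Numerator = 12.86 + 1.79 + 4.06 = 18.71 thousand.
Denominator = 227.17 + 1.79 = 228.96 thousand.
Broad rate = 18.71 / 228.96 = 8.17%.

Broad underutilization rate ≈ 8.17%.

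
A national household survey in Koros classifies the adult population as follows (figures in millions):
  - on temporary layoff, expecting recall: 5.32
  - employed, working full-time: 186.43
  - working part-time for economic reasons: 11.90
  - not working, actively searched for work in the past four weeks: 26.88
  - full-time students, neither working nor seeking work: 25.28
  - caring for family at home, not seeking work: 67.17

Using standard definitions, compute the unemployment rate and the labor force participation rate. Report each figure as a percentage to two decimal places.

Employed = 186.43 + 11.90 = 198.33 million (anyone who worked, including part-time for economic reasons, counts as employed).
Unemployed = 5.32 + 26.88 = 32.20 million (jobless and actively searching, or on temporary layoff).
Labor force = 198.33 + 32.20 = 230.53 million.
Not in labor force = 25.28 + 67.17 = 92.45 million (those not working and not actively searching are outside the labor force).
Civilian working-age population = 230.53 + 92.45 = 322.98 million.
Unemployment rate = 32.20 / 230.53 = 13.97%.
Labor force participation rate = 230.53 / 322.98 = 71.38%.

Unemployment rate ≈ 13.97%; labor force participation rate ≈ 71.38%.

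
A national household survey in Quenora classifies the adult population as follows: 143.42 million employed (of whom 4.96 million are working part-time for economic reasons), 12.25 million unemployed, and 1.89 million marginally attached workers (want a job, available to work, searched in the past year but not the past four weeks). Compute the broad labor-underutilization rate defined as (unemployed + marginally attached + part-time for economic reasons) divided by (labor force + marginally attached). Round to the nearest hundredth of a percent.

Labor force = 143.42 + 12.25 = 155.67 million.
Numerator = 12.25 + 1.89 + 4.96 = 19.10 million.
Denominator = 155.67 + 1.89 = 157.56 million.
Broad rate = 19.10 / 157.56 = 12.12%.

Broad underutilization rate ≈ 12.12%.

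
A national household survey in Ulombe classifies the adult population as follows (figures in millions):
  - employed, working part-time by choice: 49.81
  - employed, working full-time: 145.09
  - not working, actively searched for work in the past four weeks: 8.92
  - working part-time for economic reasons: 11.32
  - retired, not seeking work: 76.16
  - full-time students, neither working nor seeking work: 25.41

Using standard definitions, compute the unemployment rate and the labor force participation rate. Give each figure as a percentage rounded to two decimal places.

Unemployment rate ≈ 4.15%; labor force participation rate ≈ 67.93%.

Employed = 49.81 + 145.09 + 11.32 = 206.22 million (anyone who worked, including part-time for economic reasons, counts as employed).
Unemployed = 8.92 million.
Labor force = 206.22 + 8.92 = 215.14 million.
Not in labor force = 76.16 + 25.41 = 101.57 million (those not working and not actively searching are outside the labor force).
Civilian working-age population = 215.14 + 101.57 = 316.71 million.
Unemployment rate = 8.92 / 215.14 = 4.15%.
Labor force participation rate = 215.14 / 316.71 = 67.93%.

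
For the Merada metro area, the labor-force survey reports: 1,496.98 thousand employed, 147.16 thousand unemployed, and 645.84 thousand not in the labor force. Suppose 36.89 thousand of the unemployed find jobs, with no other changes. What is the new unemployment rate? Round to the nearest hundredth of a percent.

Initially, labor force = 1,496.98 + 147.16 = 1,644.14 thousand, so u = 147.16/1,644.14 = 8.95%.
After the change, unemployed falls and employed rises by 36.89; labor force unchanged → E = 1,533.87, U = 110.27, labor force = 1,644.14 thousand.
New unemployment rate = 110.27 / 1,644.14 = 6.71%.

New unemployment rate ≈ 6.71%.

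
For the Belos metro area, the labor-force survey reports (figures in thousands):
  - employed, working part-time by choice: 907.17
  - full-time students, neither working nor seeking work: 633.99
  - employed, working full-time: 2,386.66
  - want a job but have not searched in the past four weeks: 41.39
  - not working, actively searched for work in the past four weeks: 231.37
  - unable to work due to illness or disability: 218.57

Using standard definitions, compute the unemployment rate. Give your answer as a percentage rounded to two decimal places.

Employed = 907.17 + 2,386.66 = 3,293.83 thousand.
Unemployed = 231.37 thousand.
Labor force = 3,293.83 + 231.37 = 3,525.20 thousand.
Unemployment rate = 231.37 / 3,525.20 = 6.56%.

Unemployment rate ≈ 6.56%.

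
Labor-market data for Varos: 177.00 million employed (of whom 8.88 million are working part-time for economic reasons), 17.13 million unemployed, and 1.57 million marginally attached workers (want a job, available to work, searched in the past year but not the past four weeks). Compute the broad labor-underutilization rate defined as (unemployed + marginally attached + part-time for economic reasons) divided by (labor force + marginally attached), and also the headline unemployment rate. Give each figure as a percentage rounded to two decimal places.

Broad underutilization rate ≈ 14.09%; headline unemployment rate ≈ 8.82%.

Labor force = 177.00 + 17.13 = 194.13 million.
Numerator = 17.13 + 1.57 + 8.88 = 27.58 million.
Denominator = 194.13 + 1.57 = 195.70 million.
Broad rate = 27.58 / 195.70 = 14.09%.
Headline unemployment rate = 17.13 / 194.13 = 8.82%.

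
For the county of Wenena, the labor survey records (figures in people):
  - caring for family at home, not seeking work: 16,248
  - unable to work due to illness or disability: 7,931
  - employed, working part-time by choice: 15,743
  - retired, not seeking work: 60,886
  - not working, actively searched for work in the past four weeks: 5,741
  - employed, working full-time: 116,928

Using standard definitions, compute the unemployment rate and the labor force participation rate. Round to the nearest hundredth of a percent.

Employed = 15,743 + 116,928 = 132,671.
Unemployed = 5,741.
Labor force = 132,671 + 5,741 = 138,412.
Not in labor force = 16,248 + 7,931 + 60,886 = 85,065 (those not working and not actively searching are outside the labor force).
Civilian working-age population = 138,412 + 85,065 = 223,477.
Unemployment rate = 5,741 / 138,412 = 4.15%.
Labor force participation rate = 138,412 / 223,477 = 61.94%.

Unemployment rate ≈ 4.15%; labor force participation rate ≈ 61.94%.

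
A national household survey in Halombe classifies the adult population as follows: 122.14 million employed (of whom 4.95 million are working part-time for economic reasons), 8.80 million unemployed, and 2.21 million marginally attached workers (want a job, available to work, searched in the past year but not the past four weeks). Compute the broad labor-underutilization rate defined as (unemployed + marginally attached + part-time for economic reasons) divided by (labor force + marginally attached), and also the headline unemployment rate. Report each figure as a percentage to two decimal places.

Labor force = 122.14 + 8.80 = 130.94 million.
Numerator = 8.80 + 2.21 + 4.95 = 15.96 million.
Denominator = 130.94 + 2.21 = 133.15 million.
Broad rate = 15.96 / 133.15 = 11.99%.
Headline unemployment rate = 8.80 / 130.94 = 6.72%.

Broad underutilization rate ≈ 11.99%; headline unemployment rate ≈ 6.72%.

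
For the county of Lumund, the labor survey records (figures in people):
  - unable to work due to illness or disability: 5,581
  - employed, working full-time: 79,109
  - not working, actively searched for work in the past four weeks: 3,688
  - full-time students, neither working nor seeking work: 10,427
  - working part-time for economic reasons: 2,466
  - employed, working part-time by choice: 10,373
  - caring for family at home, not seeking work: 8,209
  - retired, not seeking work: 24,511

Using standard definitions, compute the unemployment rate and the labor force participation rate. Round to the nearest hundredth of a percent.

Unemployment rate ≈ 3.86%; labor force participation rate ≈ 66.25%.

Employed = 79,109 + 2,466 + 10,373 = 91,948 (anyone who worked, including part-time for economic reasons, counts as employed).
Unemployed = 3,688.
Labor force = 91,948 + 3,688 = 95,636.
Not in labor force = 5,581 + 10,427 + 8,209 + 24,511 = 48,728 (those not working and not actively searching are outside the labor force).
Civilian working-age population = 95,636 + 48,728 = 144,364.
Unemployment rate = 3,688 / 95,636 = 3.86%.
Labor force participation rate = 95,636 / 144,364 = 66.25%.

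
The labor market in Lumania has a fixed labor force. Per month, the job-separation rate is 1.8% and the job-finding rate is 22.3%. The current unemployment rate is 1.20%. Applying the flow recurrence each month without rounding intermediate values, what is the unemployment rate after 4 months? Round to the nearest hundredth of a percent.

Unemployment rate after four months ≈ 5.39%.

With a fixed labor force, u_{t+1} = u_t + s·(1−u_t) − f·u_t = u_t·(1−s−f) + s.
Here 1−s−f = 0.759 and s = 0.018.
u_1 = 0.012000 × 0.759 + 0.018 = 0.027108.
u_2 = 0.027108 × 0.759 + 0.018 = 0.038575.
u_3 = 0.038575 × 0.759 + 0.018 = 0.047278.
u_4 = 0.047278 × 0.759 + 0.018 = 0.053884.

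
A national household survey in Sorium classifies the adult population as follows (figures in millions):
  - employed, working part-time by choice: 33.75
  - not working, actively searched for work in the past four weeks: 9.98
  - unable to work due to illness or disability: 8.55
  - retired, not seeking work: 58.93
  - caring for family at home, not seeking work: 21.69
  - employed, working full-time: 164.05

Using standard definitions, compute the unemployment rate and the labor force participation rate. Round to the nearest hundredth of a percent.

Unemployment rate ≈ 4.80%; labor force participation rate ≈ 69.97%.

Employed = 33.75 + 164.05 = 197.80 million.
Unemployed = 9.98 million.
Labor force = 197.80 + 9.98 = 207.78 million.
Not in labor force = 8.55 + 58.93 + 21.69 = 89.17 million (those not working and not actively searching are outside the labor force).
Civilian working-age population = 207.78 + 89.17 = 296.95 million.
Unemployment rate = 9.98 / 207.78 = 4.80%.
Labor force participation rate = 207.78 / 296.95 = 69.97%.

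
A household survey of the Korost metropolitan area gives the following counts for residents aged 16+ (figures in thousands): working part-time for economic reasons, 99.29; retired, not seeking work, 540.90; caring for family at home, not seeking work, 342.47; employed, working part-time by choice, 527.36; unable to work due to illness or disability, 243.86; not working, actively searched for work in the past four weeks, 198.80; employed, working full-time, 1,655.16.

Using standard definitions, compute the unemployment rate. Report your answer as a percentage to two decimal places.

Employed = 99.29 + 527.36 + 1,655.16 = 2,281.81 thousand (anyone who worked, including part-time for economic reasons, counts as employed).
Unemployed = 198.80 thousand.
Labor force = 2,281.81 + 198.80 = 2,480.61 thousand.
Unemployment rate = 198.80 / 2,480.61 = 8.01%.

Unemployment rate ≈ 8.01%.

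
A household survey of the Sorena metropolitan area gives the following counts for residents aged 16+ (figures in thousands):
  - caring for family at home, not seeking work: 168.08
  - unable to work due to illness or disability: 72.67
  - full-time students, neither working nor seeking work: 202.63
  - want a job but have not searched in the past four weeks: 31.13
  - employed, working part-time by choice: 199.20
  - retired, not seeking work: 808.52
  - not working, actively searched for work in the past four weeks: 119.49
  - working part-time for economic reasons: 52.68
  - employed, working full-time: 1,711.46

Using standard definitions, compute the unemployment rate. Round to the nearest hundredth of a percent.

Employed = 199.20 + 52.68 + 1,711.46 = 1,963.34 thousand (anyone who worked, including part-time for economic reasons, counts as employed).
Unemployed = 119.49 thousand.
Labor force = 1,963.34 + 119.49 = 2,082.83 thousand.
Unemployment rate = 119.49 / 2,082.83 = 5.74%.

Unemployment rate ≈ 5.74%.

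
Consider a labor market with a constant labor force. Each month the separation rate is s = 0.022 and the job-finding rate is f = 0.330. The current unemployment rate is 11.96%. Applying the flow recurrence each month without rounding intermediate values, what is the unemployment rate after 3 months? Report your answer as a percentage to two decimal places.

With a fixed labor force, u_{t+1} = u_t + s·(1−u_t) − f·u_t = u_t·(1−s−f) + s.
Here 1−s−f = 0.648 and s = 0.022.
u_1 = 0.119600 × 0.648 + 0.022 = 0.099501.
u_2 = 0.099501 × 0.648 + 0.022 = 0.086477.
u_3 = 0.086477 × 0.648 + 0.022 = 0.078037.

Unemployment rate after three months ≈ 7.80%.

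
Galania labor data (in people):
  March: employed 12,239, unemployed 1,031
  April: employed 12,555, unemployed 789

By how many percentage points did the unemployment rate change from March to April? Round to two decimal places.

The unemployment rate changed by −1.86 percentage points.

March: labor force = 12,239 + 1,031 = 13,270; u = 1,031/13,270 = 7.77%.
April: labor force = 12,555 + 789 = 13,344; u = 789/13,344 = 5.91%.
Change = 5.91% − 7.77% = −1.86 pp.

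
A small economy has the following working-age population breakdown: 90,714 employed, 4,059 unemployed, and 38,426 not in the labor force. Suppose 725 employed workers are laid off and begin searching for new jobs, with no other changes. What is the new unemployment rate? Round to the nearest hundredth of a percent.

New unemployment rate ≈ 5.05%.

Initially, labor force = 90,714 + 4,059 = 94,773, so u = 4,059/94,773 = 4.28%.
After the change, employed falls and unemployed rises by 725; labor force unchanged → E = 89,989, U = 4,784, labor force = 94,773.
New unemployment rate = 4,784 / 94,773 = 5.05%.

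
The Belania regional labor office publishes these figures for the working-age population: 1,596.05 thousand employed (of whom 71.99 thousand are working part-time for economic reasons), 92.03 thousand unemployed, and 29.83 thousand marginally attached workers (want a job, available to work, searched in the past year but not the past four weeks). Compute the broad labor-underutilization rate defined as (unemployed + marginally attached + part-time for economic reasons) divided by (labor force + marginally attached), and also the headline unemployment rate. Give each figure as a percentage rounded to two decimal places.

Labor force = 1,596.05 + 92.03 = 1,688.08 thousand.
Numerator = 92.03 + 29.83 + 71.99 = 193.85 thousand.
Denominator = 1,688.08 + 29.83 = 1,717.91 thousand.
Broad rate = 193.85 / 1,717.91 = 11.28%.
Headline unemployment rate = 92.03 / 1,688.08 = 5.45%.

Broad underutilization rate ≈ 11.28%; headline unemployment rate ≈ 5.45%.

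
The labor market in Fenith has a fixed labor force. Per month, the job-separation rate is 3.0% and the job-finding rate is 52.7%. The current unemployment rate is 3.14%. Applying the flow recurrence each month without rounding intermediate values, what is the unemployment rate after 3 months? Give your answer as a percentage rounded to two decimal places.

With a fixed labor force, u_{t+1} = u_t + s·(1−u_t) − f·u_t = u_t·(1−s−f) + s.
Here 1−s−f = 0.443 and s = 0.030.
u_1 = 0.031400 × 0.443 + 0.030 = 0.043910.
u_2 = 0.043910 × 0.443 + 0.030 = 0.049452.
u_3 = 0.049452 × 0.443 + 0.030 = 0.051907.

Unemployment rate after three months ≈ 5.19%.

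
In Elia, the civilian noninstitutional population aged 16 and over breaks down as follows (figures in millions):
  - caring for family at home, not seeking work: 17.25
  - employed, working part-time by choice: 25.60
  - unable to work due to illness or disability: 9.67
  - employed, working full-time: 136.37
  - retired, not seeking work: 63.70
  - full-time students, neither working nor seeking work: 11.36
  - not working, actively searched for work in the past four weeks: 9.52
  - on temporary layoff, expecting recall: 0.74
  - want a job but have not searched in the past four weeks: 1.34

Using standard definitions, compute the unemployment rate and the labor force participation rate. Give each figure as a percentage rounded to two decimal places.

Employed = 25.60 + 136.37 = 161.97 million.
Unemployed = 9.52 + 0.74 = 10.26 million (jobless and actively searching, or on temporary layoff).
Labor force = 161.97 + 10.26 = 172.23 million.
Not in labor force = 17.25 + 9.67 + 63.70 + 11.36 + 1.34 = 103.32 million (those not working and not actively searching are outside the labor force — including those who want a job but have given up searching).
Civilian working-age population = 172.23 + 103.32 = 275.55 million.
Unemployment rate = 10.26 / 172.23 = 5.96%.
Labor force participation rate = 172.23 / 275.55 = 62.50%.

Unemployment rate ≈ 5.96%; labor force participation rate ≈ 62.50%.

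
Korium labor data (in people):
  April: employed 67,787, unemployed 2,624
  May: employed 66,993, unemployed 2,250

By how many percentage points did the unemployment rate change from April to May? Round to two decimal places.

April: labor force = 67,787 + 2,624 = 70,411; u = 2,624/70,411 = 3.73%.
May: labor force = 66,993 + 2,250 = 69,243; u = 2,250/69,243 = 3.25%.
Change = 3.25% − 3.73% = −0.48 pp.

The unemployment rate changed by −0.48 percentage points.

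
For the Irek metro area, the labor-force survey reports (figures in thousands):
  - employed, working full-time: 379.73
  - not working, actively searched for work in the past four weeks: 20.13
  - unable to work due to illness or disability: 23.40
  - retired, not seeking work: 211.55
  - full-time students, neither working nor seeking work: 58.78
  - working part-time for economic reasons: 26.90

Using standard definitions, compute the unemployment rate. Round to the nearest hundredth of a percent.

Employed = 379.73 + 26.90 = 406.63 thousand (anyone who worked, including part-time for economic reasons, counts as employed).
Unemployed = 20.13 thousand.
Labor force = 406.63 + 20.13 = 426.76 thousand.
Unemployment rate = 20.13 / 426.76 = 4.72%.

Unemployment rate ≈ 4.72%.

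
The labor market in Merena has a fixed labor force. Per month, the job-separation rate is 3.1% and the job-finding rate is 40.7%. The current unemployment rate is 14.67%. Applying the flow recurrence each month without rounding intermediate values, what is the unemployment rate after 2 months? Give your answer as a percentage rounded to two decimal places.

Unemployment rate after two months ≈ 9.48%.

With a fixed labor force, u_{t+1} = u_t + s·(1−u_t) − f·u_t = u_t·(1−s−f) + s.
Here 1−s−f = 0.562 and s = 0.031.
u_1 = 0.146700 × 0.562 + 0.031 = 0.113445.
u_2 = 0.113445 × 0.562 + 0.031 = 0.094756.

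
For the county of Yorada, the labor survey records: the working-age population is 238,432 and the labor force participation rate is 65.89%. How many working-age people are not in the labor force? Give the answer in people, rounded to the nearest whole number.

About 81,329 are not in the labor force.

Share not in the labor force = 1 − 0.6589 = 0.3411.
Not in labor force = 0.3411 × 238,432 ≈ 81,329.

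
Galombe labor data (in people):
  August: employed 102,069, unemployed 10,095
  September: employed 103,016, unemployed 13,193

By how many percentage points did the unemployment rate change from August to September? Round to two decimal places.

August: labor force = 102,069 + 10,095 = 112,164; u = 10,095/112,164 = 9.00%.
September: labor force = 103,016 + 13,193 = 116,209; u = 13,193/116,209 = 11.35%.
Change = 11.35% − 9.00% = +2.35 pp.

The unemployment rate changed by +2.35 percentage points.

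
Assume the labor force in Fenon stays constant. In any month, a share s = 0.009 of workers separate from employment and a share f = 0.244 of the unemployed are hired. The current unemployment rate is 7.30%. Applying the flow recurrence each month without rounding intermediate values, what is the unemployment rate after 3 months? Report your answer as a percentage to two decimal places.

With a fixed labor force, u_{t+1} = u_t + s·(1−u_t) − f·u_t = u_t·(1−s−f) + s.
Here 1−s−f = 0.747 and s = 0.009.
u_1 = 0.073000 × 0.747 + 0.009 = 0.063531.
u_2 = 0.063531 × 0.747 + 0.009 = 0.056458.
u_3 = 0.056458 × 0.747 + 0.009 = 0.051174.

Unemployment rate after three months ≈ 5.12%.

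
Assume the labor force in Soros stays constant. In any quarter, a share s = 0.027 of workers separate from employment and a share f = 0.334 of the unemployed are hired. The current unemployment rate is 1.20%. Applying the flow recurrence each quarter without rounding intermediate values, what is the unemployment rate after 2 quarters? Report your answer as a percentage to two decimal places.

Unemployment rate after two quarters ≈ 4.92%.

With a fixed labor force, u_{t+1} = u_t + s·(1−u_t) − f·u_t = u_t·(1−s−f) + s.
Here 1−s−f = 0.639 and s = 0.027.
u_1 = 0.012000 × 0.639 + 0.027 = 0.034668.
u_2 = 0.034668 × 0.639 + 0.027 = 0.049153.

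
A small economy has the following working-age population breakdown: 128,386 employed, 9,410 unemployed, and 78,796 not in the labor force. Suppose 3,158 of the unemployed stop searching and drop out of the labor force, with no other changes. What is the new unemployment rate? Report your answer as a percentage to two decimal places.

New unemployment rate ≈ 4.64%.

Initially, labor force = 128,386 + 9,410 = 137,796, so u = 9,410/137,796 = 6.83%.
After the change, unemployed and labor force both fall by 3,158 → E = 128,386, U = 6,252, labor force = 134,638.
New unemployment rate = 6,252 / 134,638 = 4.64%.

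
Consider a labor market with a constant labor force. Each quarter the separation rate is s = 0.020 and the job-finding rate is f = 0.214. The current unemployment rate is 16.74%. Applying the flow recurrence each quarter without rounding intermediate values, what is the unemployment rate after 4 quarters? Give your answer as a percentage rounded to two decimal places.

With a fixed labor force, u_{t+1} = u_t + s·(1−u_t) − f·u_t = u_t·(1−s−f) + s.
Here 1−s−f = 0.766 and s = 0.020.
u_1 = 0.167400 × 0.766 + 0.020 = 0.148228.
u_2 = 0.148228 × 0.766 + 0.020 = 0.133543.
u_3 = 0.133543 × 0.766 + 0.020 = 0.122294.
u_4 = 0.122294 × 0.766 + 0.020 = 0.113677.

Unemployment rate after four quarters ≈ 11.37%.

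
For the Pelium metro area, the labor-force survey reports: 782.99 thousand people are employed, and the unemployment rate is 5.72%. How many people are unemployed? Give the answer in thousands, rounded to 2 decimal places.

Let U be the number unemployed. The labor force is E + U, and U/(E+U) = 0.0572.
So U = 0.0572 × 782.99 / (1 − 0.0572) = 44.7870 / 0.9428 ≈ 47.50 thousand.

About 47.50 thousand are unemployed.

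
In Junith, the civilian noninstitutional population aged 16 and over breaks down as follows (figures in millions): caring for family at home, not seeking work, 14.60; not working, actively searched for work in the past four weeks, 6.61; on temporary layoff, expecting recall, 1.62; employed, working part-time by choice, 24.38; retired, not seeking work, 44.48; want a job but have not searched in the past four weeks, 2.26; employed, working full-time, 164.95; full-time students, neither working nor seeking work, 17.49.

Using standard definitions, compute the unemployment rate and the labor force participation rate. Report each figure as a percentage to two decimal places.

Employed = 24.38 + 164.95 = 189.33 million.
Unemployed = 6.61 + 1.62 = 8.23 million (jobless and actively searching, or on temporary layoff).
Labor force = 189.33 + 8.23 = 197.56 million.
Not in labor force = 14.60 + 44.48 + 2.26 + 17.49 = 78.83 million (those not working and not actively searching are outside the labor force — including those who want a job but have given up searching).
Civilian working-age population = 197.56 + 78.83 = 276.39 million.
Unemployment rate = 8.23 / 197.56 = 4.17%.
Labor force participation rate = 197.56 / 276.39 = 71.48%.

Unemployment rate ≈ 4.17%; labor force participation rate ≈ 71.48%.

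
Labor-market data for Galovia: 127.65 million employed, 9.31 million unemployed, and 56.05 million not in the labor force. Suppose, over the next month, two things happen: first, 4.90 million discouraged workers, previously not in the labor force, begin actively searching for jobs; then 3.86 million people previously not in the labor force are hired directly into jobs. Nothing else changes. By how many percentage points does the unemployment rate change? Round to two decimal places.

The unemployment rate changes by +2.95 percentage points.

Initially, labor force = 127.65 + 9.31 = 136.96 million, so u = 9.31/136.96 = 6.80%.
After the first change, unemployed and labor force both rise by 4.90 → E = 127.65, U = 14.21, labor force = 141.86 million.
After the second change, employed and labor force both rise by 3.86; unemployed unchanged → E = 131.51, U = 14.21, labor force = 145.72 million.
New unemployment rate = 14.21 / 145.72 = 9.75%.
Change = 9.75% − 6.80% = +2.95 percentage points.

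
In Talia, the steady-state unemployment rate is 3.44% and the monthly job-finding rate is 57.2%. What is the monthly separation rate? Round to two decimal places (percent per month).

From u* = s/(s+f): s = u·f/(1−u).
s = 0.0344 × 57.2 / (1 − 0.0344) = 1.9677 / 0.9656 ≈ 2.04% per month.

Separation rate ≈ 2.04% per month.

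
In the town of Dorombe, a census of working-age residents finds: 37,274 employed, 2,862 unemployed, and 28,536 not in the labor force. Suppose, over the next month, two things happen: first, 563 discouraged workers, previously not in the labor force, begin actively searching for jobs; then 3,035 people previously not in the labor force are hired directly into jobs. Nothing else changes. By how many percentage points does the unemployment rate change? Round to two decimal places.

The unemployment rate changes by +0.70 percentage points.

Initially, labor force = 37,274 + 2,862 = 40,136, so u = 2,862/40,136 = 7.13%.
After the first change, unemployed and labor force both rise by 563 → E = 37,274, U = 3,425, labor force = 40,699.
After the second change, employed and labor force both rise by 3,035; unemployed unchanged → E = 40,309, U = 3,425, labor force = 43,734.
New unemployment rate = 3,425 / 43,734 = 7.83%.
Change = 7.83% − 7.13% = +0.70 percentage points.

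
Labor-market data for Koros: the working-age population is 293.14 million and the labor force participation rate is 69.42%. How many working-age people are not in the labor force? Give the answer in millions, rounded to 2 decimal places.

About 89.64 million are not in the labor force.

Share not in the labor force = 1 − 0.6942 = 0.3058.
Not in labor force = 0.3058 × 293.14 ≈ 89.64 million.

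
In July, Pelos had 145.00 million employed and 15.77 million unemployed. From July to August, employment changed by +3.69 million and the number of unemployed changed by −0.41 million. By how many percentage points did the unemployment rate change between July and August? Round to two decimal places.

The unemployment rate changed by −0.45 percentage points.

July: labor force = 145.00 + 15.77 = 160.77; u = 15.77/160.77 = 9.81%.
August: labor force = 148.69 + 15.36 = 164.05; u = 15.36/164.05 = 9.36%.
Change = 9.36% − 9.81% = −0.45 pp.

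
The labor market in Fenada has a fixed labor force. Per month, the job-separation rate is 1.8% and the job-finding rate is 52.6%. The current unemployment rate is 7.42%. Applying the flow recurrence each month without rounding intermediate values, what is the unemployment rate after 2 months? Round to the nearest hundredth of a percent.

Unemployment rate after two months ≈ 4.16%.

With a fixed labor force, u_{t+1} = u_t + s·(1−u_t) − f·u_t = u_t·(1−s−f) + s.
Here 1−s−f = 0.456 and s = 0.018.
u_1 = 0.074200 × 0.456 + 0.018 = 0.051835.
u_2 = 0.051835 × 0.456 + 0.018 = 0.041637.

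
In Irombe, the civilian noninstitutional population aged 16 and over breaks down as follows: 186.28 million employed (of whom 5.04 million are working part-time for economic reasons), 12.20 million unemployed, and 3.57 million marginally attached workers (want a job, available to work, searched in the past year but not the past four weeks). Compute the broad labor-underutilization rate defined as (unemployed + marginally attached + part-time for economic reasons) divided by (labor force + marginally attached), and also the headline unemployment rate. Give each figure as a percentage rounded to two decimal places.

Labor force = 186.28 + 12.20 = 198.48 million.
Numerator = 12.20 + 3.57 + 5.04 = 20.81 million.
Denominator = 198.48 + 3.57 = 202.05 million.
Broad rate = 20.81 / 202.05 = 10.30%.
Headline unemployment rate = 12.20 / 198.48 = 6.15%.

Broad underutilization rate ≈ 10.30%; headline unemployment rate ≈ 6.15%.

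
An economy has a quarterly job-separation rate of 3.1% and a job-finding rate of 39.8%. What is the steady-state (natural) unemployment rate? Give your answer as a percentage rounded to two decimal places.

Steady-state unemployment rate ≈ 7.23%.

At steady state the flows balance: s·E = f·U, so U/(E+U) = s/(s+f).
u* = 3.1 / (3.1 + 39.8) = 3.1 / 42.90 = 7.23%.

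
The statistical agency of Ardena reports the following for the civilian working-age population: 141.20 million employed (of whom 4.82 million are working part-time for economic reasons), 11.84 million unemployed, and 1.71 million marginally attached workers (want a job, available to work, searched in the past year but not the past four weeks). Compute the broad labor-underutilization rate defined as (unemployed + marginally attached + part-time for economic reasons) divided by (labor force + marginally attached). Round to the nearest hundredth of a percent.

Labor force = 141.20 + 11.84 = 153.04 million.
Numerator = 11.84 + 1.71 + 4.82 = 18.37 million.
Denominator = 153.04 + 1.71 = 154.75 million.
Broad rate = 18.37 / 154.75 = 11.87%.

Broad underutilization rate ≈ 11.87%.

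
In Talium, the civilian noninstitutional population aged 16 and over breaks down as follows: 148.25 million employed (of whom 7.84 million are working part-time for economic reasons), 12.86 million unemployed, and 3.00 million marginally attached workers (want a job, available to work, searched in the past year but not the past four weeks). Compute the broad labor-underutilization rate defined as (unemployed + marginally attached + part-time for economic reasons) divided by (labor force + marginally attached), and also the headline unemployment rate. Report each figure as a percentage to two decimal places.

Broad underutilization rate ≈ 14.44%; headline unemployment rate ≈ 7.98%.

Labor force = 148.25 + 12.86 = 161.11 million.
Numerator = 12.86 + 3.00 + 7.84 = 23.70 million.
Denominator = 161.11 + 3.00 = 164.11 million.
Broad rate = 23.70 / 164.11 = 14.44%.
Headline unemployment rate = 12.86 / 161.11 = 7.98%.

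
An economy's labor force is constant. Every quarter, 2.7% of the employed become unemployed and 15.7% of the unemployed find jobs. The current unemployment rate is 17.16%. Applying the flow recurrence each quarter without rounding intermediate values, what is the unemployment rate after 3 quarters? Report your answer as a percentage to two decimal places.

With a fixed labor force, u_{t+1} = u_t + s·(1−u_t) − f·u_t = u_t·(1−s−f) + s.
Here 1−s−f = 0.816 and s = 0.027.
u_1 = 0.171600 × 0.816 + 0.027 = 0.167026.
u_2 = 0.167026 × 0.816 + 0.027 = 0.163293.
u_3 = 0.163293 × 0.816 + 0.027 = 0.160247.

Unemployment rate after three quarters ≈ 16.02%.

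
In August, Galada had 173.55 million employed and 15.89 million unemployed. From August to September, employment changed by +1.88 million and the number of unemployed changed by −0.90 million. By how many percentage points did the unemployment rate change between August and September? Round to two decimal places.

The unemployment rate changed by −0.52 percentage points.

August: labor force = 173.55 + 15.89 = 189.44; u = 15.89/189.44 = 8.39%.
September: labor force = 175.43 + 14.99 = 190.42; u = 14.99/190.42 = 7.87%.
Change = 7.87% − 8.39% = −0.52 pp.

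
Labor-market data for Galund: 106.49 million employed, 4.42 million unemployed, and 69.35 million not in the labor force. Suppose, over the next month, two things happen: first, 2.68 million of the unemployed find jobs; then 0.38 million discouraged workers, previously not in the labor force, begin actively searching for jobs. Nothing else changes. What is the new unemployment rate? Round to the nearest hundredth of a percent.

New unemployment rate ≈ 1.90%.

Initially, labor force = 106.49 + 4.42 = 110.91 million, so u = 4.42/110.91 = 3.99%.
After the first change, unemployed falls and employed rises by 2.68; labor force unchanged → E = 109.17, U = 1.74, labor force = 110.91 million.
After the second change, unemployed and labor force both rise by 0.38 → E = 109.17, U = 2.12, labor force = 111.29 million.
New unemployment rate = 2.12 / 111.29 = 1.90%.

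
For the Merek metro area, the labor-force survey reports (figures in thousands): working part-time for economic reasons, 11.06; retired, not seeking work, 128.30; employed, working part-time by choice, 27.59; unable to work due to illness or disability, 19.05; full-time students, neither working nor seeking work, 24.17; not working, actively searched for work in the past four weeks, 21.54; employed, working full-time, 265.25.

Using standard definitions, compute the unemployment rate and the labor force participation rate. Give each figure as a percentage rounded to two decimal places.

Unemployment rate ≈ 6.62%; labor force participation rate ≈ 65.49%.

Employed = 11.06 + 27.59 + 265.25 = 303.90 thousand (anyone who worked, including part-time for economic reasons, counts as employed).
Unemployed = 21.54 thousand.
Labor force = 303.90 + 21.54 = 325.44 thousand.
Not in labor force = 128.30 + 19.05 + 24.17 = 171.52 thousand (those not working and not actively searching are outside the labor force).
Civilian working-age population = 325.44 + 171.52 = 496.96 thousand.
Unemployment rate = 21.54 / 325.44 = 6.62%.
Labor force participation rate = 325.44 / 496.96 = 65.49%.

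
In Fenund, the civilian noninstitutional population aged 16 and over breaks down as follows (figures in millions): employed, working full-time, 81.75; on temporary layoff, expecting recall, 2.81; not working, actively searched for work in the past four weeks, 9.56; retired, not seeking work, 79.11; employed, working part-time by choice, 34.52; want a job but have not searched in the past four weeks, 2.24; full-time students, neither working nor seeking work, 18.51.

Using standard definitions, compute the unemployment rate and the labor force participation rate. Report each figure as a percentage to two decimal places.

Employed = 81.75 + 34.52 = 116.27 million.
Unemployed = 2.81 + 9.56 = 12.37 million (jobless and actively searching, or on temporary layoff).
Labor force = 116.27 + 12.37 = 128.64 million.
Not in labor force = 79.11 + 2.24 + 18.51 = 99.86 million (those not working and not actively searching are outside the labor force — including those who want a job but have given up searching).
Civilian working-age population = 128.64 + 99.86 = 228.50 million.
Unemployment rate = 12.37 / 128.64 = 9.62%.
Labor force participation rate = 128.64 / 228.50 = 56.30%.

Unemployment rate ≈ 9.62%; labor force participation rate ≈ 56.30%.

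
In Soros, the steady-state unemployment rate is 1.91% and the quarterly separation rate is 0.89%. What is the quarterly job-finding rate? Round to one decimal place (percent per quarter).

From u* = s/(s+f): f = s·(1−u)/u.
f = 0.89 × (1 − 0.0191) / 0.0191 = 0.8730 / 0.0191 ≈ 45.7% per quarter.

Job-finding rate ≈ 45.7% per quarter.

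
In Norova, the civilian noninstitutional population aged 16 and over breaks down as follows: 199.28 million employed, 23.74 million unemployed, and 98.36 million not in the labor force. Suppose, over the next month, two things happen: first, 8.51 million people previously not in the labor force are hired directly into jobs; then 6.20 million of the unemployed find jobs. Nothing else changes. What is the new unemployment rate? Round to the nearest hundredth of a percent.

New unemployment rate ≈ 7.58%.

Initially, labor force = 199.28 + 23.74 = 223.02 million, so u = 23.74/223.02 = 10.64%.
After the first change, employed and labor force both rise by 8.51; unemployed unchanged → E = 207.79, U = 23.74, labor force = 231.53 million.
After the second change, unemployed falls and employed rises by 6.20; labor force unchanged → E = 213.99, U = 17.54, labor force = 231.53 million.
New unemployment rate = 17.54 / 231.53 = 7.58%.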